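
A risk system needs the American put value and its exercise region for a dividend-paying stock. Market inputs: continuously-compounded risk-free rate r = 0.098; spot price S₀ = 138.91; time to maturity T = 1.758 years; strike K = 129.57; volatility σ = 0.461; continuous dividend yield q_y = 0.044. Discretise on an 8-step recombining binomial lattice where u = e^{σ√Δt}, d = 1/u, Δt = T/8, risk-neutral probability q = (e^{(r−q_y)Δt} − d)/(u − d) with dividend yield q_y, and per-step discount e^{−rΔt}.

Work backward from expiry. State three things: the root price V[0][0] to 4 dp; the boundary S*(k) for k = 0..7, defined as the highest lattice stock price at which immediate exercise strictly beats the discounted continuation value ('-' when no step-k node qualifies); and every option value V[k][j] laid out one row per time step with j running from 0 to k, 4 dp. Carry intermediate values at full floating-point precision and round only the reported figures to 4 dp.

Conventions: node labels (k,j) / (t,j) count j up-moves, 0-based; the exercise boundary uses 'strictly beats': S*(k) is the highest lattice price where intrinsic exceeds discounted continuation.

params: Δt=0.21975 u=1.24123 d=0.80565 q=0.47359 e^(-rΔt)=0.97869
t_8 payoffs: 104.9149 91.5849 71.0479 39.4073 0.0000 0.0000 0.0000 0.0000 0.0000
t_7: node(7,0) S=30.6027 payoff=98.9673 vs cont=96.5012 → 98.9673 [stop]  node(7,1) S=47.1484 payoff=82.4216 vs cont=80.1148 → 82.4216 [stop]  node(7,2) S=72.6396 payoff=56.9304 vs cont=54.8688 → 56.9304 [stop]  node(7,3) S=111.9129 payoff=17.6571 vs cont=20.3025 → 20.3025 [wait]  node(7,4) S=172.4197 payoff=0.0000 vs cont=0.0000 → 0.0000 [wait]  node(7,5) S=265.6400 payoff=0.0000 vs cont=0.0000 → 0.0000 [wait]  node(7,6) S=409.2608 payoff=0.0000 vs cont=0.0000 → 0.0000 [wait]  node(7,7) S=630.5315 payoff=0.0000 vs cont=0.0000 → 0.0000 [wait]  ⇒ S*(7)=72.6396
t_6: node(6,0) S=37.9851 payoff=91.5849 vs cont=89.1899 → 91.5849 [stop]  node(6,1) S=58.5221 payoff=71.0479 vs cont=68.8505 → 71.0479 [stop]  node(6,2) S=90.1627 payoff=39.4073 vs cont=38.7405 → 39.4073 [stop]  node(6,3) S=138.9100 payoff=0.0000 vs cont=10.4598 → 10.4598 [wait]  node(6,4) S=214.0130 payoff=0.0000 vs cont=0.0000 → 0.0000 [wait]  node(6,5) S=329.7212 payoff=0.0000 vs cont=0.0000 → 0.0000 [wait]  node(6,6) S=507.9880 payoff=0.0000 vs cont=0.0000 → 0.0000 [wait]  ⇒ S*(6)=90.1627
t_5: node(5,0) S=47.1484 payoff=82.4216 vs cont=80.1148 → 82.4216 [stop]  node(5,1) S=72.6396 payoff=56.9304 vs cont=54.8688 → 56.9304 [stop]  node(5,2) S=111.9129 payoff=17.6571 vs cont=25.1506 → 25.1506 [wait]  node(5,3) S=172.4197 payoff=0.0000 vs cont=5.3888 → 5.3888 [wait]  node(5,4) S=265.6400 payoff=0.0000 vs cont=0.0000 → 0.0000 [wait]  node(5,5) S=409.2608 payoff=0.0000 vs cont=0.0000 → 0.0000 [wait]  ⇒ S*(5)=72.6396
t_4: node(4,0) S=58.5221 payoff=71.0479 vs cont=68.8505 → 71.0479 [stop]  node(4,1) S=90.1627 payoff=39.4073 vs cont=40.9876 → 40.9876 [wait]  node(4,2) S=138.9100 payoff=0.0000 vs cont=15.4552 → 15.4552 [wait]  node(4,3) S=214.0130 payoff=0.0000 vs cont=2.7763 → 2.7763 [wait]  node(4,4) S=329.7212 payoff=0.0000 vs cont=0.0000 → 0.0000 [wait]  ⇒ S*(4)=58.5221
t_3: node(3,0) S=72.6396 payoff=56.9304 vs cont=55.6013 → 56.9304 [stop]  node(3,1) S=111.9129 payoff=17.6571 vs cont=28.2801 → 28.2801 [wait]  node(3,2) S=172.4197 payoff=0.0000 vs cont=9.2493 → 9.2493 [wait]  node(3,3) S=265.6400 payoff=0.0000 vs cont=1.4303 → 1.4303 [wait]  ⇒ S*(3)=72.6396
t_2: node(2,0) S=90.1627 payoff=39.4073 vs cont=42.4381 → 42.4381 [wait]  node(2,1) S=138.9100 payoff=0.0000 vs cont=18.8569 → 18.8569 [wait]  node(2,2) S=214.0130 payoff=0.0000 vs cont=5.4282 → 5.4282 [wait]  ⇒ S*(2)=-
t_1: node(1,0) S=111.9129 payoff=17.6571 vs cont=30.6041 → 30.6041 [wait]  node(1,1) S=172.4197 payoff=0.0000 vs cont=12.2309 → 12.2309 [wait]  ⇒ S*(1)=-
t_0: node(0,0) S=138.9100 payoff=0.0000 vs cont=21.4361 → 21.4361 [wait]  ⇒ S*(0)=-

price = 21.4361
boundary = - - - 72.6396 58.5221 72.6396 90.1627 72.6396
tree:
21.4361
30.6041 12.2309
42.4381 18.8569 5.4282
56.9304 28.2801 9.2493 1.4303
71.0479 40.9876 15.4552 2.7763 0.0000
82.4216 56.9304 25.1506 5.3888 0.0000 0.0000
91.5849 71.0479 39.4073 10.4598 0.0000 0.0000 0.0000
98.9673 82.4216 56.9304 20.3025 0.0000 0.0000 0.0000 0.0000
104.9149 91.5849 71.0479 39.4073 0.0000 0.0000 0.0000 0.0000 0.0000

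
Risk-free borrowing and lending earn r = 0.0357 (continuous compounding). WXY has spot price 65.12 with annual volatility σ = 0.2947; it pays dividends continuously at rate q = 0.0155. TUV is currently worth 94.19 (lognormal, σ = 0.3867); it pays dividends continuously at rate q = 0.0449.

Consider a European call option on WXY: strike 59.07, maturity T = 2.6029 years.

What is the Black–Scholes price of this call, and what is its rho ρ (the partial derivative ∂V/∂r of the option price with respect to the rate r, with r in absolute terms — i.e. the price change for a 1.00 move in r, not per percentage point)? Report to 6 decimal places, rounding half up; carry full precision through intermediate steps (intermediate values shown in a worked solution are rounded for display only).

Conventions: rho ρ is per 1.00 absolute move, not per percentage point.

σ√T = 0.2947·√2.6029 = 0.475454
d₁ = (ln(S/K) + (r−q+σ²/2)T) / (σ√T) = (ln(65.12/59.07) + (0.0357−0.0155+0.2947²/2)·2.6029) / 0.475454 = (0.097509 + 0.165607) / 0.475454 = 0.553398
d₂ = d₁ − σ√T = 0.553398 − 0.475454 = 0.077944
e^{−rT} = 0.911263
e^{−qT} = 0.960458
N(d₁) = 0.710005,  N(d₂) = 0.531064
Call price V = S·e^{−qT}·N(d₁) − K·e^{−rT}·N(d₂) = 44.407258 − 28.586258 = 15.820999
ρ = K·T·e^{−rT}·N(d₂) = 74.407172

price = 15.820999
ρ = 74.407172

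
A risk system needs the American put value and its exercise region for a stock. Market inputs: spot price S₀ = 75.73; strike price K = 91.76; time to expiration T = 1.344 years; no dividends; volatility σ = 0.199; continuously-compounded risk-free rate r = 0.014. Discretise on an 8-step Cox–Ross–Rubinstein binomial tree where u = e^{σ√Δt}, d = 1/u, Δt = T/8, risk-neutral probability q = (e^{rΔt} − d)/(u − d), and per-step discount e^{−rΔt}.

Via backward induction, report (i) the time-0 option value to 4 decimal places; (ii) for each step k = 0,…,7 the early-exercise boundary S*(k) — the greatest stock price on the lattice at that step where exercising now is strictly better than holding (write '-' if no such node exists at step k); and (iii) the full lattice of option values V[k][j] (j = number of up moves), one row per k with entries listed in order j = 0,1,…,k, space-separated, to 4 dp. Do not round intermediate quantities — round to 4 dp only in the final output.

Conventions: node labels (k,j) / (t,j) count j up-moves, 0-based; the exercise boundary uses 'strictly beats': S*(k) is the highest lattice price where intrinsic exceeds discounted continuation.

Δt=0.16800  u=1.08498  d=0.92167  q=0.49404  discount=0.99765
step 8 (expiry): payoffs max(K−S,0) = 52.3252 45.3377 37.1121 27.4289 16.0300 2.6113 0.0000 0.0000 0.0000
step 7: (k=7,j=0): S=42.7861, K−S=48.9739, hold=48.7583 ⇒ V=48.9739 exercise | (k=7,j=1): S=50.3675, K−S=41.3925, hold=41.1770 ⇒ V=41.3925 exercise | (k=7,j=2): S=59.2922, K−S=32.4678, hold=32.2523 ⇒ V=32.4678 exercise | (k=7,j=3): S=69.7982, K−S=21.9618, hold=21.7462 ⇒ V=21.9618 exercise | (k=7,j=4): S=82.1659, K−S=9.5941, hold=9.3786 ⇒ V=9.5941 exercise | (k=7,j=5): S=96.7250, K−S=0.0000, hold=1.3181 ⇒ V=1.3181 continue | (k=7,j=6): S=113.8638, K−S=0.0000, hold=0.0000 ⇒ V=0.0000 continue | (k=7,j=7): S=134.0395, K−S=0.0000, hold=0.0000 ⇒ V=0.0000 continue  boundary S*=82.1659
step 6: (k=6,j=0): S=46.4223, K−S=45.3377, hold=45.1221 ⇒ V=45.3377 exercise | (k=6,j=1): S=54.6479, K−S=37.1121, hold=36.8965 ⇒ V=37.1121 exercise | (k=6,j=2): S=64.3311, K−S=27.4289, hold=27.2134 ⇒ V=27.4289 exercise | (k=6,j=3): S=75.7300, K−S=16.0300, hold=15.8144 ⇒ V=16.0300 exercise | (k=6,j=4): S=89.1487, K−S=2.6113, hold=5.4925 ⇒ V=5.4925 continue | (k=6,j=5): S=104.9451, K−S=0.0000, hold=0.6653 ⇒ V=0.6653 continue | (k=6,j=6): S=123.5405, K−S=0.0000, hold=0.0000 ⇒ V=0.0000 continue  boundary S*=75.7300
step 5: (k=5,j=0): S=50.3675, K−S=41.3925, hold=41.1770 ⇒ V=41.3925 exercise | (k=5,j=1): S=59.2922, K−S=32.4678, hold=32.2523 ⇒ V=32.4678 exercise | (k=5,j=2): S=69.7982, K−S=21.9618, hold=21.7462 ⇒ V=21.9618 exercise | (k=5,j=3): S=82.1659, K−S=9.5941, hold=10.7986 ⇒ V=10.7986 continue | (k=5,j=4): S=96.7250, K−S=0.0000, hold=3.1004 ⇒ V=3.1004 continue | (k=5,j=5): S=113.8638, K−S=0.0000, hold=0.3358 ⇒ V=0.3358 continue  boundary S*=69.7982
step 4: (k=4,j=0): S=54.6479, K−S=37.1121, hold=36.8965 ⇒ V=37.1121 exercise | (k=4,j=1): S=64.3311, K−S=27.4289, hold=27.2134 ⇒ V=27.4289 exercise | (k=4,j=2): S=75.7300, K−S=16.0300, hold=16.4081 ⇒ V=16.4081 continue | (k=4,j=3): S=89.1487, K−S=2.6113, hold=6.9790 ⇒ V=6.9790 continue | (k=4,j=4): S=104.9451, K−S=0.0000, hold=1.7305 ⇒ V=1.7305 continue  boundary S*=64.3311
step 3: (k=3,j=0): S=59.2922, K−S=32.4678, hold=32.2523 ⇒ V=32.4678 exercise | (k=3,j=1): S=69.7982, K−S=21.9618, hold=21.9326 ⇒ V=21.9618 exercise | (k=3,j=2): S=82.1659, K−S=9.5941, hold=11.7222 ⇒ V=11.7222 continue | (k=3,j=3): S=96.7250, K−S=0.0000, hold=4.3757 ⇒ V=4.3757 continue  boundary S*=69.7982
step 2: (k=2,j=0): S=64.3311, K−S=27.4289, hold=27.2134 ⇒ V=27.4289 exercise | (k=2,j=1): S=75.7300, K−S=16.0300, hold=16.8633 ⇒ V=16.8633 continue | (k=2,j=2): S=89.1487, K−S=2.6113, hold=8.0737 ⇒ V=8.0737 continue  boundary S*=64.3311
step 1: (k=1,j=0): S=69.7982, K−S=21.9618, hold=22.1569 ⇒ V=22.1569 continue | (k=1,j=1): S=82.1659, K−S=9.5941, hold=12.4915 ⇒ V=12.4915 continue  boundary S*=-
step 0: (k=0,j=0): S=75.7300, K−S=16.0300, hold=17.3410 ⇒ V=17.3410 continue  boundary S*=-

price = 17.3410
boundary = - - 64.3311 69.7982 64.3311 69.7982 75.7300 82.1659
tree:
17.3410
22.1569 12.4915
27.4289 16.8633 8.0737
32.4678 21.9618 11.7222 4.3757
37.1121 27.4289 16.4081 6.9790 1.7305
41.3925 32.4678 21.9618 10.7986 3.1004 0.3358
45.3377 37.1121 27.4289 16.0300 5.4925 0.6653 0.0000
48.9739 41.3925 32.4678 21.9618 9.5941 1.3181 0.0000 0.0000
52.3252 45.3377 37.1121 27.4289 16.0300 2.6113 0.0000 0.0000 0.0000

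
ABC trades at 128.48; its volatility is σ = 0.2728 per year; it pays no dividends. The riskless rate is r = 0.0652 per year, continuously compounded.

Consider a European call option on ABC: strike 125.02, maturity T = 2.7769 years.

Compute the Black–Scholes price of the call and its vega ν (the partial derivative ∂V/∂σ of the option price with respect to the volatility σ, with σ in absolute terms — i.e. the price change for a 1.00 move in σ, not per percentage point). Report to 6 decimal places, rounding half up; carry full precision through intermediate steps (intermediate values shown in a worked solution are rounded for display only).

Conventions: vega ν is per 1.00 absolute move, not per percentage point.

price = 35.125502
ν = 67.522536

σ√T = 0.2728·√2.7769 = 0.454595
d₁ = (ln(S/K) + (r+σ²/2)T) / (σ√T) = (ln(128.48/125.02) + (0.0652+0.2728²/2)·2.7769) / 0.454595 = (0.027300 + 0.284382) / 0.454595 = 0.685625
d₂ = d₁ − σ√T = 0.685625 − 0.454595 = 0.231030
e^{−rT} = 0.834390
N(d₁) = 0.753525,  N(d₂) = 0.591354
Call price V = S·N(d₁) − K·e^{−rT}·N(d₂) = 96.812922 − 61.687420 = 35.125502
φ(d₁) = (1/√(2π))·e^{−d₁²/2} = 0.315379
ν = S·φ(d₁)·√T = 67.522536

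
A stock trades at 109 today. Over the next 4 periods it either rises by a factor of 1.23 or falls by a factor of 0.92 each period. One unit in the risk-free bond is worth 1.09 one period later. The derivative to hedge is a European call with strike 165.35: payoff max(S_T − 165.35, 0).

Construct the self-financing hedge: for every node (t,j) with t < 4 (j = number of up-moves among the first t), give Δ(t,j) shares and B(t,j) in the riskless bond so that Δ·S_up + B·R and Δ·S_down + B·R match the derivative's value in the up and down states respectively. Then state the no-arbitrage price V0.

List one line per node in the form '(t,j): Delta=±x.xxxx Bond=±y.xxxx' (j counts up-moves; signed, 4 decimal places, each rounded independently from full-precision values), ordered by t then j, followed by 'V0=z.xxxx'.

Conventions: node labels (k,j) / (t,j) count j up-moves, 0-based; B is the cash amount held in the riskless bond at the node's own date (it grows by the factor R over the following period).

(0,0): Delta=0.4349 Bond=-37.5275
(1,0): Delta=0.1731 Bond=-14.6500
(1,1): Delta=0.5962 Bond=-62.5266
(2,0): Delta=0.0000 Bond=0.0000
(2,1): Delta=0.2797 Bond=-29.1191
(2,2): Delta=0.7911 Bond=-100.3004
(3,0): Delta=0.0000 Bond=0.0000
(3,1): Delta=0.0000 Bond=0.0000
(3,2): Delta=0.4520 Bond=-57.8784
(3,3): Delta=1.0000 Bond=-151.6972
V0=9.8769

No-arbitrage ⇒ martingale measure with p* = (R−d)/(u−d) = 0.5484.
Expiry values: V(4,0)=0.0000, V(4,1)=0.0000, V(4,2)=0.0000, V(4,3)=21.2577, V(4,4)=84.1364
Node (3,0) S=84.8770: V=(p*·0.0000+(1−p*)·0.0000)/1.09=0.0000; Δ=(0.0000−0.0000)/(104.3987−78.0868)=0.0000; B=V−Δ·S=0.0000
Node (3,1) S=113.4768: V=(p*·0.0000+(1−p*)·0.0000)/1.09=0.0000; Δ=(0.0000−0.0000)/(139.5765−104.3987)=0.0000; B=V−Δ·S=0.0000
Node (3,2) S=151.7136: V=(p*·21.2577+(1−p*)·0.0000)/1.09=10.6949; Δ=(21.2577−0.0000)/(186.6077−139.5765)=0.4520; B=V−Δ·S=-57.8784
Node (3,3) S=202.8345: V=(p*·84.1364+(1−p*)·21.2577)/1.09=51.1373; Δ=(84.1364−21.2577)/(249.4864−186.6077)=1.0000; B=V−Δ·S=-151.6972
Node (2,0) S=92.2576: V=(p*·0.0000+(1−p*)·0.0000)/1.09=0.0000; Δ=(0.0000−0.0000)/(113.4768−84.8770)=0.0000; B=V−Δ·S=0.0000
Node (2,1) S=123.3444: V=(p*·10.6949+(1−p*)·0.0000)/1.09=5.3807; Δ=(10.6949−0.0000)/(151.7136−113.4768)=0.2797; B=V−Δ·S=-29.1191
Node (2,2) S=164.9061: V=(p*·51.1373+(1−p*)·10.6949)/1.09=30.1587; Δ=(51.1373−10.6949)/(202.8345−151.7136)=0.7911; B=V−Δ·S=-100.3004
Node (1,0) S=100.2800: V=(p*·5.3807+(1−p*)·0.0000)/1.09=2.7071; Δ=(5.3807−0.0000)/(123.3444−92.2576)=0.1731; B=V−Δ·S=-14.6500
Node (1,1) S=134.0700: V=(p*·30.1587+(1−p*)·5.3807)/1.09=17.4024; Δ=(30.1587−5.3807)/(164.9061−123.3444)=0.5962; B=V−Δ·S=-62.5266
Node (0,0) S=109.0000: V=(p*·17.4024+(1−p*)·2.7071)/1.09=9.8769; Δ=(17.4024−2.7071)/(134.0700−100.2800)=0.4349; B=V−Δ·S=-37.5275
Check: Δ(0,0)·S0 + B(0,0) = 9.8769 = V0.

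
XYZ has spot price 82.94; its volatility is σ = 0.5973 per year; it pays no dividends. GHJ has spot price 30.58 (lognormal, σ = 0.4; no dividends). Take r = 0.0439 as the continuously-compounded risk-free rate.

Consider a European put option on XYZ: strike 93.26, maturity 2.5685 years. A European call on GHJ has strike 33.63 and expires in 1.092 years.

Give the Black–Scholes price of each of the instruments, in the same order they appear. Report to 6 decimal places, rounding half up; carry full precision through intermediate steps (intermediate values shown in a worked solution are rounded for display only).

price(XYZ put K=93.26) = 30.762425
price(GHJ call K=33.63) = 4.479196

[XYZ put K=93.26]
σ√T = 0.5973·√2.5685 = 0.957265
d₁ = (ln(S/K) + (r+σ²/2)T) / (σ√T) = (ln(82.94/93.26) + (0.0439+0.5973²/2)·2.5685) / 0.957265 = (-0.117274 + 0.570936) / 0.957265 = 0.473914
d₂ = d₁ − σ√T = 0.473914 − 0.957265 = -0.483351
e^{−rT} = 0.893368
N(−d₁) = 0.317781,  N(−d₂) = 0.685577
price = K·e^{−rT}·N(−d₂) − S·N(−d₁) = 57.119140 − 26.356715 = 30.762425
[GHJ call K=33.63]
σ√T = 0.4·√1.092 = 0.417995
d₁ = (ln(S/K) + (r+σ²/2)T) / (σ√T) = (ln(30.58/33.63) + (0.0439+0.4²/2)·1.092) / 0.417995 = (-0.095072 + 0.135299) / 0.417995 = 0.096237
d₂ = d₁ − σ√T = 0.096237 − 0.417995 = -0.321759
e^{−rT} = 0.953192
N(d₁) = 0.538334,  N(d₂) = 0.373818
price = S·N(d₁) − K·e^{−rT}·N(d₂) = 16.462245 − 11.983048 = 4.479196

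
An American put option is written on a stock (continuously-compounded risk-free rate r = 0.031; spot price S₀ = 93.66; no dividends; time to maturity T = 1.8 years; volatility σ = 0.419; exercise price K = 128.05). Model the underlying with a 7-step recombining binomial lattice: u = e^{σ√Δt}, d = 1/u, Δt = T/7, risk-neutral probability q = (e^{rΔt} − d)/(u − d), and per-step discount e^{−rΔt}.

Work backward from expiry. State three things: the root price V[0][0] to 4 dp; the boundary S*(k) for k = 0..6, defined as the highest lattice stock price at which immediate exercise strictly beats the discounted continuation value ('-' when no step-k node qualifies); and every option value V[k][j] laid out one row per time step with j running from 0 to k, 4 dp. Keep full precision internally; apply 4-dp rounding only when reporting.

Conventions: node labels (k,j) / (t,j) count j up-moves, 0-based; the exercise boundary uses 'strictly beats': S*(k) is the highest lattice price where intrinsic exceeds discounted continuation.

params: Δt=0.25714 u=1.23673 d=0.80858 q=0.46577 e^(-rΔt)=0.99206
t_7 payoffs: 106.8846 95.6774 78.5360 52.3181 12.2178 0.0000 0.0000 0.0000
t_6: node(6,0) S=26.1759 payoff=101.8741 vs cont=100.8574 → 101.8741 [stop]  node(6,1) S=40.0362 payoff=88.0138 vs cont=86.9971 → 88.0138 [stop]  node(6,2) S=61.2355 payoff=66.8145 vs cont=65.7978 → 66.8145 [stop]  node(6,3) S=93.6600 payoff=34.3900 vs cont=33.3733 → 34.3900 [stop]  node(6,4) S=143.2534 payoff=0.0000 vs cont=6.4752 → 6.4752 [wait]  node(6,5) S=219.1066 payoff=0.0000 vs cont=0.0000 → 0.0000 [wait]  node(6,6) S=335.1244 payoff=0.0000 vs cont=0.0000 → 0.0000 [wait]  ⇒ S*(6)=93.6600
t_5: node(5,0) S=32.3726 payoff=95.6774 vs cont=94.6607 → 95.6774 [stop]  node(5,1) S=49.5140 payoff=78.5360 vs cont=77.5193 → 78.5360 [stop]  node(5,2) S=75.7319 payoff=52.3181 vs cont=51.3014 → 52.3181 [stop]  node(5,3) S=115.8322 payoff=12.2178 vs cont=21.2182 → 21.2182 [wait]  node(5,4) S=177.1659 payoff=0.0000 vs cont=3.4318 → 3.4318 [wait]  node(5,5) S=270.9760 payoff=0.0000 vs cont=0.0000 → 0.0000 [wait]  ⇒ S*(5)=75.7319
t_4: node(4,0) S=40.0362 payoff=88.0138 vs cont=86.9971 → 88.0138 [stop]  node(4,1) S=61.2355 payoff=66.8145 vs cont=65.7978 → 66.8145 [stop]  node(4,2) S=93.6600 payoff=34.3900 vs cont=37.5322 → 37.5322 [wait]  node(4,3) S=143.2534 payoff=0.0000 vs cont=12.8311 → 12.8311 [wait]  node(4,4) S=219.1066 payoff=0.0000 vs cont=1.8188 → 1.8188 [wait]  ⇒ S*(4)=61.2355
t_3: node(3,0) S=49.5140 payoff=78.5360 vs cont=77.5193 → 78.5360 [stop]  node(3,1) S=75.7319 payoff=52.3181 vs cont=52.7534 → 52.7534 [wait]  node(3,2) S=115.8322 payoff=12.2178 vs cont=25.8204 → 25.8204 [wait]  node(3,3) S=177.1659 payoff=0.0000 vs cont=7.6407 → 7.6407 [wait]  ⇒ S*(3)=49.5140
t_2: node(2,0) S=61.2355 payoff=66.8145 vs cont=65.9989 → 66.8145 [stop]  node(2,1) S=93.6600 payoff=34.3900 vs cont=39.8895 → 39.8895 [wait]  node(2,2) S=143.2534 payoff=0.0000 vs cont=17.2150 → 17.2150 [wait]  ⇒ S*(2)=61.2355
t_1: node(1,0) S=75.7319 payoff=52.3181 vs cont=53.8426 → 53.8426 [wait]  node(1,1) S=115.8322 payoff=12.2178 vs cont=29.0954 → 29.0954 [wait]  ⇒ S*(1)=-
t_0: node(0,0) S=93.6600 payoff=34.3900 vs cont=41.9800 → 41.9800 [wait]  ⇒ S*(0)=-

price = 41.9800
boundary = - - 61.2355 49.5140 61.2355 75.7319 93.6600
tree:
41.9800
53.8426 29.0954
66.8145 39.8895 17.2150
78.5360 52.7534 25.8204 7.6407
88.0138 66.8145 37.5322 12.8311 1.8188
95.6774 78.5360 52.3181 21.2182 3.4318 0.0000
101.8741 88.0138 66.8145 34.3900 6.4752 0.0000 0.0000
106.8846 95.6774 78.5360 52.3181 12.2178 0.0000 0.0000 0.0000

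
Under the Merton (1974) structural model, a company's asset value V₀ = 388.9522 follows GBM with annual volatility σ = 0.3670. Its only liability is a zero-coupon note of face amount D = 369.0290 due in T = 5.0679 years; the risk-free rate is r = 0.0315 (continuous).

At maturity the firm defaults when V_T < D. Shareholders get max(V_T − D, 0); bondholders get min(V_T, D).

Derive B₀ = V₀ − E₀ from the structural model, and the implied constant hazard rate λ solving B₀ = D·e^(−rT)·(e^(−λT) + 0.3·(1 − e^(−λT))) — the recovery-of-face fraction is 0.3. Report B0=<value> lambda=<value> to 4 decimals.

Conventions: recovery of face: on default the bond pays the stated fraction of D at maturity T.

Equity is a call on the firm's assets struck at D = 369.0290:
d₁ = [ln(V₀/D) + (r + σ²/2)T] / (σ√T)
   = [ln(388.9522/369.0290) + (0.0315 + 0.5·0.3670²)·5.0679] / (0.3670·√5.0679)
   = [0.052581 + 0.500934] / 0.826190 = 0.669961
d₂ = d₁ − σ√T = 0.669961 − 0.826190 = -0.156229
N(d₁) = 0.748559,  N(d₂) = 0.437926,  e^(−rT) = 0.852452
E₀ = V₀·N(d₁) − D·e^(−rT)·N(d₂)
   = 388.9522·0.748559 − 369.0290·0.852452·0.437926 = 153.391016
B₀ = V₀ − E₀ = 388.9522 − 153.391016 = 235.561184
e^(−λT) = (B₀·e^(rT)/D − 0.3)/(1 − 0.3) = (235.5612·1.173087/369.0290 − 0.3)/0.7 = 0.64116182
λ = −ln(0.64116182)/5.0679 = 0.087704

B0=235.5612 lambda=0.0877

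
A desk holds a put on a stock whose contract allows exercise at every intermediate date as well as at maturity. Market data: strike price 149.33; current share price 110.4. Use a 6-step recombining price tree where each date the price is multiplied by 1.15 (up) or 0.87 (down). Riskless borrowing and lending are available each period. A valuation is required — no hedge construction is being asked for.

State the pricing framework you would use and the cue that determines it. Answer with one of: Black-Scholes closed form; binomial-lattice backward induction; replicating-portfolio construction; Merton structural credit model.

framework: binomial-lattice backward induction

Key observation: the put (strike 149.33 on spot 110.4) is American-style on a 6-step discrete price model, so the early-exercise decision at every node requires stepwise backward valuation — a closed form cannot price the exercise right.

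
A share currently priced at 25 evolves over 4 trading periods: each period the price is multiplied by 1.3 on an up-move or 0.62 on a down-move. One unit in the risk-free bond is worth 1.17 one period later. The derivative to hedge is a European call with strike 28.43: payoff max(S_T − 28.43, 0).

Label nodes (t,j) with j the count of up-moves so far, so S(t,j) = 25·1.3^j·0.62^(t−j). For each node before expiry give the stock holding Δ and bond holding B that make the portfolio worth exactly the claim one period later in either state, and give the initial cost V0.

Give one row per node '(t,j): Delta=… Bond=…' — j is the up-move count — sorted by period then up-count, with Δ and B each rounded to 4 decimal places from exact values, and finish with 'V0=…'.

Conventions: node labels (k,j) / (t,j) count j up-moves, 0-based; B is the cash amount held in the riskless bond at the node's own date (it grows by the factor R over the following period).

Since d<R<u, set p* = (R−d)/(u−d) = 0.8088; price each node as the discounted p*-expectation of its children.
Terminal payoffs: V(4,0)=0.0000, V(4,1)=0.0000, V(4,2)=0.0000, V(4,3)=5.6235, V(4,4)=42.9725
Node (3,0) S=5.9582: V=(p*·0.0000+(1−p*)·0.0000)/1.17=0.0000; Δ=(0.0000−0.0000)/(7.7457−3.6941)=0.0000; B=V−Δ·S=0.0000
Node (3,1) S=12.4930: V=(p*·0.0000+(1−p*)·0.0000)/1.17=0.0000; Δ=(0.0000−0.0000)/(16.2409−7.7457)=0.0000; B=V−Δ·S=0.0000
Node (3,2) S=26.1950: V=(p*·5.6235+(1−p*)·0.0000)/1.17=3.8875; Δ=(5.6235−0.0000)/(34.0535−16.2409)=0.3157; B=V−Δ·S=-4.3823
Node (3,3) S=54.9250: V=(p*·42.9725+(1−p*)·5.6235)/1.17=30.6259; Δ=(42.9725−5.6235)/(71.4025−34.0535)=1.0000; B=V−Δ·S=-24.2991
Node (2,0) S=9.6100: V=(p*·0.0000+(1−p*)·0.0000)/1.17=0.0000; Δ=(0.0000−0.0000)/(12.4930−5.9582)=0.0000; B=V−Δ·S=0.0000
Node (2,1) S=20.1500: V=(p*·3.8875+(1−p*)·0.0000)/1.17=2.6875; Δ=(3.8875−0.0000)/(26.1950−12.4930)=0.2837; B=V−Δ·S=-3.0295
Node (2,2) S=42.2500: V=(p*·30.6259+(1−p*)·3.8875)/1.17=21.8069; Δ=(30.6259−3.8875)/(54.9250−26.1950)=0.9307; B=V−Δ·S=-17.5141
Node (1,0) S=15.5000: V=(p*·2.6875+(1−p*)·0.0000)/1.17=1.8578; Δ=(2.6875−0.0000)/(20.1500−9.6100)=0.2550; B=V−Δ·S=-2.0943
Node (1,1) S=32.5000: V=(p*·21.8069+(1−p*)·2.6875)/1.17=15.5143; Δ=(21.8069−2.6875)/(42.2500−20.1500)=0.8651; B=V−Δ·S=-12.6026
Node (0,0) S=25.0000: V=(p*·15.5143+(1−p*)·1.8578)/1.17=11.0286; Δ=(15.5143−1.8578)/(32.5000−15.5000)=0.8033; B=V−Δ·S=-9.0544
Verification: the root portfolio costs Δ(0,0)·S0 + B(0,0) = 11.0286, matching V0.

(0,0): Delta=0.8033 Bond=-9.0544
(1,0): Delta=0.2550 Bond=-2.0943
(1,1): Delta=0.8651 Bond=-12.6026
(2,0): Delta=0.0000 Bond=0.0000
(2,1): Delta=0.2837 Bond=-3.0295
(2,2): Delta=0.9307 Bond=-17.5141
(3,0): Delta=0.0000 Bond=0.0000
(3,1): Delta=0.0000 Bond=0.0000
(3,2): Delta=0.3157 Bond=-4.3823
(3,3): Delta=1.0000 Bond=-24.2991
V0=11.0286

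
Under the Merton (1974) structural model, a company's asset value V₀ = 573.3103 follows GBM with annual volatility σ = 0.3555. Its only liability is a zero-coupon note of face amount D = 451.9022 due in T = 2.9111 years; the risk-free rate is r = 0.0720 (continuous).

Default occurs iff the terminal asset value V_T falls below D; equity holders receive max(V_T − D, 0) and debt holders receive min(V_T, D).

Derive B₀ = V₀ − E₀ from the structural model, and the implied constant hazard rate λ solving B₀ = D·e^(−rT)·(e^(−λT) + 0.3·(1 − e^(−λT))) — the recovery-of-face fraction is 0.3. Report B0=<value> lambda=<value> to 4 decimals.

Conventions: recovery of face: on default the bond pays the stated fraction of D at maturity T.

B0=330.1840 lambda=0.0524

Work the structural quantities from V₀ = 573.3103 against face 451.9022:
d₁ = [ln(V₀/D) + (r + σ²/2)T] / (σ√T)
   = [ln(573.3103/451.9022) + (0.0720 + 0.5·0.3555²)·2.9111] / (0.3555·√2.9111)
   = [0.237961 + 0.393552] / 0.606552 = 1.041152
d₂ = d₁ − σ√T = 1.041152 − 0.606552 = 0.434600
N(d₁) = 0.851098,  N(d₂) = 0.668074,  e^(−rT) = 0.810909
E₀ = V₀·N(d₁) − D·e^(−rT)·N(d₂)
   = 573.3103·0.851098 − 451.9022·0.810909·0.668074 = 243.126311
B₀ = V₀ − E₀ = 573.3103 − 243.126311 = 330.183989
e^(−λT) = (B₀·e^(rT)/D − 0.3)/(1 − 0.3) = (330.1840·1.233184/451.9022 − 0.3)/0.7 = 0.85861456
λ = −ln(0.85861456)/2.9111 = 0.052363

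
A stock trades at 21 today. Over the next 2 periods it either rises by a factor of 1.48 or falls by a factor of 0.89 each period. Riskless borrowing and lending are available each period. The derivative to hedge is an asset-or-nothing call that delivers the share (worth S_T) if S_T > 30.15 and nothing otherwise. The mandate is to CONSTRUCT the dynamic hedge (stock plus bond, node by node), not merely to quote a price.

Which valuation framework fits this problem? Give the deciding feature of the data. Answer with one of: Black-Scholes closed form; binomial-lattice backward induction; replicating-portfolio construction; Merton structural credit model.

framework: replicating-portfolio construction

Key observation: the mandate to exhibit the hedge at every date and state singles out the replicating-portfolio construction on the 2-period tree with factors 1.48 and 0.89 from 21.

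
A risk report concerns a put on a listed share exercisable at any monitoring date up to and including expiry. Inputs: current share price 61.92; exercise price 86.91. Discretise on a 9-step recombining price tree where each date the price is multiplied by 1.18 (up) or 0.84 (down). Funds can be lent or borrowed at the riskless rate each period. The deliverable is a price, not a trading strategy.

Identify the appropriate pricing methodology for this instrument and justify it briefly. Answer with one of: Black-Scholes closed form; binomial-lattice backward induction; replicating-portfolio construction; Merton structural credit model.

framework: binomial-lattice backward induction

Key observation: early exercise of the strike-86.91 put must be checked at each of the 9 dates (spot 61.92), which forces a node-by-node comparison of intrinsic and continuation value backward from expiry.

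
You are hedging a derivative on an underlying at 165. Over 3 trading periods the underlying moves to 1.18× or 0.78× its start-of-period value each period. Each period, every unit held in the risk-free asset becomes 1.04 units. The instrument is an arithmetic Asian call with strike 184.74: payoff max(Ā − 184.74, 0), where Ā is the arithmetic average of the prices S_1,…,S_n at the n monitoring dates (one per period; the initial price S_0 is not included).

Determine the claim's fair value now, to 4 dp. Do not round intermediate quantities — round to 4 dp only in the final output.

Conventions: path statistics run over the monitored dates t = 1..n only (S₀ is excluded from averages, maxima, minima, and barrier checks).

Risk-neutral up-probability p* = (R−d)/(u−d) = (1.04−0.78)/(1.18−0.78) = 0.6500; the claim prices as the p*-weighted sum of path payoffs discounted by R^3.
Enumerate all 2^3 = 8 price paths (U = up ×1.18, D = down ×0.78); each path with k up-moves has probability p*^k·(1−p*)^(3−k).
DDD: Ā=102.4624, payoff=0.0000, prob=0.042875
UDD: Ā=155.0072, payoff=0.0000, prob=0.079625
DUD: Ā=133.0072, payoff=0.0000, prob=0.079625
UUD: Ā=201.2160, payoff=16.4760, prob=0.147875
DDU: Ā=115.8472, payoff=0.0000, prob=0.079625
UDU: Ā=175.2560, payoff=0.0000, prob=0.147875
DUU: Ā=153.2560, payoff=0.0000, prob=0.147875
UUU: Ā=231.8488, payoff=47.1088, prob=0.274625
Price = Σ prob·payoff / R^3 = 15.373626 / 1.124864 = 13.6671

price = 13.6671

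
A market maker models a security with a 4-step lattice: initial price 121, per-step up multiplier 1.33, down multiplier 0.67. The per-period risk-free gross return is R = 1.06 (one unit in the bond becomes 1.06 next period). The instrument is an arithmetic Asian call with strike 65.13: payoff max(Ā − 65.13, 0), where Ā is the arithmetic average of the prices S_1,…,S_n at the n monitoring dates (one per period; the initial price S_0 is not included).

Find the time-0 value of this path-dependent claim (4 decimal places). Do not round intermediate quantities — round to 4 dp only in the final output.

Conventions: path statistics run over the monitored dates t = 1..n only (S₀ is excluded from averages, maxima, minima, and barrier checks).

price = 60.2356

With p* = (R−d)/(u−d) = 0.5909, sum probability × payoff across the paths and divide by R^4.
Enumerate all 2^4 = 16 price paths (U = up ×1.33, D = down ×0.67); each path with k up-moves has probability p*^k·(1−p*)^(4−k).
DDDD: Ā=49.0405, payoff=0.0000, prob=0.028008
UDDD: Ā=97.3491, payoff=32.2191, prob=0.040456
DUDD: Ā=77.3841, payoff=12.2541, prob=0.040456
UUDD: Ā=153.6132, payoff=88.4832, prob=0.058436
DDUD: Ā=64.0075, payoff=0.0000, prob=0.040456
UDUD: Ā=127.0597, payoff=61.9297, prob=0.058436
DUUD: Ā=107.0947, payoff=41.9647, prob=0.058436
UUUD: Ā=212.5911, payoff=147.4611, prob=0.084408
DDDU: Ā=55.0453, payoff=0.0000, prob=0.040456
UDDU: Ā=109.2689, payoff=44.1389, prob=0.058436
DUDU: Ā=89.3039, payoff=24.1739, prob=0.058436
UUDU: Ā=177.2750, payoff=112.1450, prob=0.084408
DDUU: Ā=75.9274, payoff=10.7974, prob=0.058436
UDUU: Ā=150.7215, payoff=85.5915, prob=0.084408
DUUU: Ā=130.7565, payoff=65.6265, prob=0.084408
UUUU: Ā=259.5615, payoff=194.4315, prob=0.121922
Price = Σ prob·payoff / R^4 = 76.046089 / 1.262477 = 60.2356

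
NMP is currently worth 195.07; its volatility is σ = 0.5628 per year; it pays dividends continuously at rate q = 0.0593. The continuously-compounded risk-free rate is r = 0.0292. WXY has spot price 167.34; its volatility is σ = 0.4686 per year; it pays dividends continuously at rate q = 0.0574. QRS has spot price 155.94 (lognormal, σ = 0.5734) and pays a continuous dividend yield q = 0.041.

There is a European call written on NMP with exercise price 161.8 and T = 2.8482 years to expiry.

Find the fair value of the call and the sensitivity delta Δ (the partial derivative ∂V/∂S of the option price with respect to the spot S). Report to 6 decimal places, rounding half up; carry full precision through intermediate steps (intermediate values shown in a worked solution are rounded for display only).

σ√T = 0.5628·√2.8482 = 0.949816
d₁ = (ln(S/K) + (r−q+σ²/2)T) / (σ√T) = (ln(195.07/161.8) + (0.0292−0.0593+0.5628²/2)·2.8482) / 0.949816 = (0.186997 + 0.365344) / 0.949816 = 0.581525
d₂ = d₁ − σ√T = 0.581525 − 0.949816 = -0.368291
e^{−rT} = 0.920197
e^{−qT} = 0.844595
N(d₁) = 0.719557,  N(d₂) = 0.356328
Call price V = S·e^{−qT}·N(d₁) − K·e^{−rT}·N(d₂) = 118.550639 − 53.052959 = 65.497680
Δ = e^{−qT}·N(d₁) = 0.607734

price = 65.497680
Δ = 0.607734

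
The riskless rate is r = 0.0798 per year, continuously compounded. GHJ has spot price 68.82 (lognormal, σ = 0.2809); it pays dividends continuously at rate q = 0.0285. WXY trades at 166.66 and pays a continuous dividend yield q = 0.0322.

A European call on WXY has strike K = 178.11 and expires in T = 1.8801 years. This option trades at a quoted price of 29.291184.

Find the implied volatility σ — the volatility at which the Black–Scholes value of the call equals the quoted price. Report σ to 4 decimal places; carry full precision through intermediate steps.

At σ = 0.3265 the Black–Scholes value reproduces the quote:
σ√T = 0.3265·√1.8801 = 0.447686
d₁ = (ln(S/K) + (r−q+σ²/2)T) / (σ√T) = (ln(166.66/178.11) + (0.0798−0.0322+0.3265²/2)·1.8801) / 0.447686 = (-0.066446 + 0.189704) / 0.447686 = 0.275324
d₂ = d₁ − σ√T = 0.275324 − 0.447686 = -0.172362
e^{−rT} = 0.860680
e^{−qT} = 0.941257
N(d₁) = 0.608466,  N(d₂) = 0.431576
V = S·e^{−qT}·N(d₁) − K·e^{−rT}·N(d₂) = 95.450025 − 66.158841 = 29.291184 (the quoted price), and the Black–Scholes price is strictly increasing in σ, so σ is unique

sigma = 0.3265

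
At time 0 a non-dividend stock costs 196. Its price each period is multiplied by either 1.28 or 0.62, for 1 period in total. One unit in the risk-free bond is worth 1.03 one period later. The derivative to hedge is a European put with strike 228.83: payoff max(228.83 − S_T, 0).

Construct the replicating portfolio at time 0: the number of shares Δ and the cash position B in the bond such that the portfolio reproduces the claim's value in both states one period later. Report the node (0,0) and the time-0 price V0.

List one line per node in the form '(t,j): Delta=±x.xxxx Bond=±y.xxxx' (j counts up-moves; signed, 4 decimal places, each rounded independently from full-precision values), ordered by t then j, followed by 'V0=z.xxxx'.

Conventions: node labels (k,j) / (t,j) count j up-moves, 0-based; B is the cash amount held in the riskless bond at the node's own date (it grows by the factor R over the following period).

(0,0): Delta=-0.8295 Bond=202.0547
V0=39.4638

The replicating-portfolio and risk-neutral prices coincide; use p* = (1.03−0.62)/(1.28−0.62) = 0.6212 for the latter.
Terminal payoffs: V(1,0)=107.3100, V(1,1)=0.0000
  t=0,j=0: stock 196.0000 → up 250.8800 (V=0.0000), down 121.5200 (V=107.3100). Price 39.4638; hedge Δ=-0.8295, bond B=202.0547.
Verification: the root portfolio costs Δ(0,0)·S0 + B(0,0) = 39.4638, matching V0.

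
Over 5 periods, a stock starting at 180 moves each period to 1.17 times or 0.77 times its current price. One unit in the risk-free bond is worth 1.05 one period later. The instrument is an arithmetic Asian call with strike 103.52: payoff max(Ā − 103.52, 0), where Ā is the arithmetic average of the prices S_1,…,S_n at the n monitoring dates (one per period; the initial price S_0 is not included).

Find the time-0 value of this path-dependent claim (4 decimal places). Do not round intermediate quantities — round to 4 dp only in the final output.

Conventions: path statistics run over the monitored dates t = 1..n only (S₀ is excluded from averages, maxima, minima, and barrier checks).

price = 82.6379

With p* = (R−d)/(u−d) = 0.7000, sum probability × payoff across the paths and divide by R^5.
Enumerate all 2^5 = 32 price paths (U = up ×1.17, D = down ×0.77); each path with k up-moves has probability p*^k·(1−p*)^(5−k).
DDDDD: Ā=87.8991, payoff=0.0000, prob=0.002430
UDDDD: Ā=133.5610, payoff=30.0410, prob=0.005670
DUDDD: Ā=119.1610, payoff=15.6410, prob=0.005670
UUDDD: Ā=181.0628, payoff=77.5428, prob=0.013230
DDUDD: Ā=108.0730, payoff=4.5530, prob=0.005670
UDUDD: Ā=164.2148, payoff=60.6948, prob=0.013230
DUUDD: Ā=149.8148, payoff=46.2948, prob=0.013230
UUUDD: Ā=227.6406, payoff=124.1206, prob=0.030870
DDDUD: Ā=99.5352, payoff=0.0000, prob=0.005670
UDDUD: Ā=151.2418, payoff=47.7218, prob=0.013230
DUDUD: Ā=136.8418, payoff=33.3218, prob=0.013230
UUDUD: Ā=207.9285, payoff=104.4085, prob=0.030870
DDUUD: Ā=125.7538, payoff=22.2338, prob=0.013230
UDUUD: Ā=191.0805, payoff=87.5605, prob=0.030870
DUUUD: Ā=176.6805, payoff=73.1605, prob=0.030870
UUUUD: Ā=268.4626, payoff=164.9426, prob=0.072030
DDDDU: Ā=92.9611, payoff=0.0000, prob=0.005670
UDDDU: Ā=141.2526, payoff=37.7326, prob=0.013230
DUDDU: Ā=126.8526, payoff=23.3326, prob=0.013230
UUDDU: Ā=192.7501, payoff=89.2301, prob=0.030870
DDUDU: Ā=115.7646, payoff=12.2446, prob=0.013230
UDUDU: Ā=175.9021, payoff=72.3821, prob=0.030870
DUUDU: Ā=161.5021, payoff=57.9821, prob=0.030870
UUUDU: Ā=245.3993, payoff=141.8793, prob=0.072030
DDDUU: Ā=107.2269, payoff=3.7069, prob=0.013230
UDDUU: Ā=162.9292, payoff=59.4092, prob=0.030870
DUDUU: Ā=148.5292, payoff=45.0092, prob=0.030870
UUDUU: Ā=225.6872, payoff=122.1672, prob=0.072030
DDUUU: Ā=137.4412, payoff=33.9212, prob=0.030870
UDUUU: Ā=208.8392, payoff=105.3192, prob=0.072030
DUUUU: Ā=194.4392, payoff=90.9192, prob=0.072030
UUUUU: Ā=295.4465, payoff=191.9265, prob=0.168070
Price = Σ prob·payoff / R^5 = 105.469282 / 1.276282 = 82.6379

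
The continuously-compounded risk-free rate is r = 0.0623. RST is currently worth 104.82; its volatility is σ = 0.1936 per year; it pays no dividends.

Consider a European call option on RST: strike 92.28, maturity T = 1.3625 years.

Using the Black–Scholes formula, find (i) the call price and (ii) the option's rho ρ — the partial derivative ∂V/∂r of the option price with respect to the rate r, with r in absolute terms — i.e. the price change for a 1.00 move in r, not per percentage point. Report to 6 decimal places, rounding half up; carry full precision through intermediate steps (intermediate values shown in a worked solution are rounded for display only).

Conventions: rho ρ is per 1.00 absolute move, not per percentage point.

σ√T = 0.1936·√1.3625 = 0.225982
d₁ = (ln(S/K) + (r+σ²/2)T) / (σ√T) = (ln(104.82/92.28) + (0.0623+0.1936²/2)·1.3625) / 0.225982 = (0.127417 + 0.110418) / 0.225982 = 1.052451
d₂ = d₁ − σ√T = 1.052451 − 0.225982 = 0.826469
e^{−rT} = 0.918619
N(d₁) = 0.853704,  N(d₂) = 0.795731
Call price V = S·N(d₁) − K·e^{−rT}·N(d₂) = 89.485214 − 67.454245 = 22.030968
ρ = K·T·e^{−rT}·N(d₂) = 91.906409

price = 22.030968
ρ = 91.906409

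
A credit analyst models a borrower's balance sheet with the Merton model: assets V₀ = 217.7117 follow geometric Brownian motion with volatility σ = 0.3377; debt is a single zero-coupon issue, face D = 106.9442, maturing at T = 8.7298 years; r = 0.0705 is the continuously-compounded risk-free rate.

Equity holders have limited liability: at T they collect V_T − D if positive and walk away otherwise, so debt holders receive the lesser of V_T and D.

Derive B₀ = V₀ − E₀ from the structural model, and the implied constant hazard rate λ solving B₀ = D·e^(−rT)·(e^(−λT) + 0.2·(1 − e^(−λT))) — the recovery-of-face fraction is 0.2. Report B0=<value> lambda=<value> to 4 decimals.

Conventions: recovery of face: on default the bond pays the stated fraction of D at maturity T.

B0=53.4017 lambda=0.0114

Work the structural quantities from V₀ = 217.7117 against face 106.9442:
d₁ = [ln(V₀/D) + (r + σ²/2)T] / (σ√T)
   = [ln(217.7117/106.9442) + (0.0705 + 0.5·0.3377²)·8.7298] / (0.3377·√8.7298)
   = [0.710865 + 1.113230] / 0.997776 = 1.828159
d₂ = d₁ − σ√T = 1.828159 − 0.997776 = 0.830383
N(d₁) = 0.966237,  N(d₂) = 0.796839,  e^(−rT) = 0.540397
E₀ = V₀·N(d₁) − D·e^(−rT)·N(d₂)
   = 217.7117·0.966237 − 106.9442·0.540397·0.796839 = 164.309954
B₀ = V₀ − E₀ = 217.7117 − 164.309954 = 53.401746
e^(−λT) = (B₀·e^(rT)/D − 0.2)/(1 − 0.2) = (53.4017·1.850491/106.9442 − 0.2)/0.8 = 0.90503406
λ = −ln(0.90503406)/8.7298 = 0.011430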